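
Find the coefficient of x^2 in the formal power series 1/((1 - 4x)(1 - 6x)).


By partial fractions or Cauchy convolution:
The coefficient equals sum_{k=0}^{2} 4^k * 6^(2-k).
= 76

76


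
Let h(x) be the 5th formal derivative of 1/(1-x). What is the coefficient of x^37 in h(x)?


Differentiating 5 times: d^5/dx^5 [1/(1-x)] = 5!/(1-x)^6.
The expansion 1/(1-x)^6 = sum_{k>=0} C(k+5, 5) x^k, so the coefficient of x^n in 5!/(1-x)^6 is 5! * C(n+5, 5).
For n = 37: 120 * C(42, 5) = 120 * 850668 = 102080160

102080160


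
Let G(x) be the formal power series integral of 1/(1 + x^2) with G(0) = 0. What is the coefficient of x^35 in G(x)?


1/(1 + x^2) = sum_{j>=0} (-1)^j x^(2j). Integrating termwise with G(0) = 0:
G(x) = sum_{j>=0} (-1)^j x^(2j+1) / (2j+1) = arctan(x).
Only odd powers are nonzero. For x^35 write 35 = 2*17 + 1, giving
(-1)^17 / 35 = -1/35 = -1/35.

-1/35


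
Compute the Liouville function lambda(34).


The Liouville function is lambda(k) = (-1)^Omega(k), where Omega(k) counts the prime factors of k with multiplicity.
Factoring: 34 = 2 * 17, so Omega(34) = 2.
lambda(34) = (-1)^2 = 1.

1


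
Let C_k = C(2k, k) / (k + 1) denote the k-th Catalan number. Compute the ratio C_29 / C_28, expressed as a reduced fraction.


Using C_k = (2k)! / (k! (k+1)!), the ratio C_{k+1}/C_k simplifies to
C_{k+1}/C_k = [(2k+2)! / ((k+1)! (k+2)!)] * [k! (k+1)! / (2k)!]
 = (2k+2)(2k+1) / ((k+1)(k+2)) = 2(2k+1) / (k+2).
For k = 28: 2(2*28 + 1) / (28 + 2) = 114/30 = 19/5.

19/5


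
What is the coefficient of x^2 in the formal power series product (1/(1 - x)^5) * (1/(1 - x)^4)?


Combine the factors: (1/(1 - x)^5) * (1/(1 - x)^4) = 1/(1 - x)^9.
Then use 1/(1 - x)^r = sum_{k>=0} C(k + r - 1, r - 1) x^k with r = 9 and k = 2:
C(10, 8) = 45.

45


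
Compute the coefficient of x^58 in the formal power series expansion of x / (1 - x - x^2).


Let f(x) = sum_{k>=0} a_k x^k. Multiplying f(x) * (1 - x - x^2) = x and matching coefficients gives a_0 = 0, a_1 = 1, and a_k = a_{k-1} + a_{k-2} for k >= 2. These are the Fibonacci numbers F_k.
Iterating from F_0 = 0, F_1 = 1:
F_0=0, F_1=1, F_2=1, F_3=2, F_4=3, F_5=5, F_6=8, F_7=13, F_8=21, F_9=34, ...
F_58 = 591286729879.

591286729879


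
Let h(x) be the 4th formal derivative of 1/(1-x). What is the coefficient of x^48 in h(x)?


Differentiating 4 times: d^4/dx^4 [1/(1-x)] = 4!/(1-x)^5.
The expansion 1/(1-x)^5 = sum_{k>=0} C(k+4, 4) x^k, so the coefficient of x^n in 4!/(1-x)^5 is 4! * C(n+4, 4).
For n = 48: 24 * C(52, 4) = 24 * 270725 = 6497400

6497400


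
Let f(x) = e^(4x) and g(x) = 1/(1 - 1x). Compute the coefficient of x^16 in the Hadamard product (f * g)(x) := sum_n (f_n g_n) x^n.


Expanding: f_k = 4^k/k! (from e^(4x)) and g_k = 1^k (from 1/(1 - 1x)). So the Hadamard coefficient (f * g)_k = 4^k 1^k / k! = (4)^k / k!.
For k = 16: 4^16/16! = 4294967296/20922789888000 = 131072/638512875.

131072/638512875


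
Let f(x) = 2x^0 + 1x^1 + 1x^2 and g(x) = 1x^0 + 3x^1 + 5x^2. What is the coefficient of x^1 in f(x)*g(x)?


Cauchy product at x^1:
2*3 + 1*1
= 7

7


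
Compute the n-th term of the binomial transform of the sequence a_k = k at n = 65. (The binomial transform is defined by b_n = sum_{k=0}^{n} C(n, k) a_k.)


With a_k = k, b_n = sum_{k=0}^{n} C(n, k) k. Using k * C(n, k) = n * C(n-1, k-1) gives b_n = n * sum_{k>=1} C(n-1, k-1) = n * 2^(n-1).
For n = 65: 65 * 2^64 = 65 * 18446744073709551616 = 1199038364791120855040.

1199038364791120855040


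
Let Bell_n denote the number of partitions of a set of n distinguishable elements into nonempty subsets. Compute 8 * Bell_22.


Bell_22 can be computed from the Bell triangle or from Dobinski's identity Bell_n = (1/e) * sum_{k>=0} k^n / k!.
Computing Bell_22 = 4506715738447323.
Then 8 * 4506715738447323 = 36053725907578584.

36053725907578584


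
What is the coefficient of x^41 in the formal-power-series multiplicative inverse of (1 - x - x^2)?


Let the inverse be f(x) = sum_{k>=0} a_k x^k. From f(x) * (1 - x - x^2) = 1 and matching coefficients:
 x^0: a_0 = 1.
 x^1: a_1 - a_0 = 0, so a_1 = 1.
 x^k (k >= 2): a_k - a_{k-1} - a_{k-2} = 0, i.e. a_k = a_{k-1} + a_{k-2}.
This is the Fibonacci-type recurrence shifted so that a_0 = a_1 = 1.
Iterating: a_0=1, a_1=1, a_2=2, a_3=3, a_4=5, a_5=8, a_6=13, a_7=21, a_8=34, a_9=55, ...
a_41 = 267914296.

267914296


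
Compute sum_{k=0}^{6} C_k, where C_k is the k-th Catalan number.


C_0 through C_6: 1, 1, 2, 5, 14, 42, 132
Sum = 1 + 1 + 2 + 5 + 14 + 42 + 132
= 197

197


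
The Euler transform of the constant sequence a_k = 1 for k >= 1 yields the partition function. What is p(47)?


The Euler transform converts the sequence a_k = 1 into the number of integer partitions.
Using the recurrence or dynamic programming:
p(47) = 124754

124754


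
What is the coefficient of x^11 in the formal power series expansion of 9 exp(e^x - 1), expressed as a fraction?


exp(e^x - 1) is the exponential generating function for the Bell numbers Bell_k: exp(e^x - 1) = sum_{k>=0} Bell_k x^k / k!.
So the coefficient of x^11 in 9 exp(e^x - 1) is 9 Bell_11 / 11!.
Computing: Bell_11 = 678570 and 11! = 39916800, giving
9 * 678570/39916800 = 22619/147840.

22619/147840


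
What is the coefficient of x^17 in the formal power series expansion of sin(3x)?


The Maclaurin series is sin(t) = sum_{k>=0} (-1)^k t^(2k+1) / (2k+1)!, so substituting t = 3x, only odd powers of x are nonzero, with coefficient of x^(2k+1) equal to (-1)^k 3^(2k+1) / (2k+1)!.
Write 17 = 2*8 + 1, giving the coefficient (-1)^8 * 3^17 / 17! = 129140163/355687428096000 = 177147/487911424000.

177147/487911424000


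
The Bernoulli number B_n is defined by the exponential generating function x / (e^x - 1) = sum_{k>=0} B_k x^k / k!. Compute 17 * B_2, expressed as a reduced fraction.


Bernoulli numbers can also be computed recursively via B_0 = 1 and sum_{j=0}^{m} C(m+1, j) B_j = 0 for m >= 1. Odd-index Bernoulli numbers vanish for k >= 3.
Computing B_2 = 1/6, so 17 * B_2 = 17 * 1/6 = 17/6.

17/6


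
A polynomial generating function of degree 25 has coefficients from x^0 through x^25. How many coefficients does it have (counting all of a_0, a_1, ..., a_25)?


A polynomial of degree 25 takes the form a_0 + a_1 x + ... + a_25 x^25.
The number of coefficients is 25 + 1 = 26.

26


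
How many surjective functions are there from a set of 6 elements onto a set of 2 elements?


By inclusion-exclusion on which target elements are missed, the number of surjections from an n-set onto a k-set is
surj(n, k) = sum_{j=0}^{k} (-1)^j C(k, j) (k - j)^n.
Equivalently surj(n, k) = k! * S(n, k), where S(n, k) is the Stirling number of the second kind.
For n = 6, k = 2:
S(6, 2) = 31, so
surj = 2! * 31 = 2 * 31 = 62.

62


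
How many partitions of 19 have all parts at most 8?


Using the generating function (1-x)^(-1)(1-x^2)^(-1)...(1-x^8)^(-1),
the coefficient of x^19 counts these restricted partitions.
Result = 352

352


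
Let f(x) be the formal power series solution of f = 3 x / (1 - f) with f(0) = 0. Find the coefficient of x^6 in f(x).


Apply Lagrange inversion: f = 3 x * phi(f) with phi(t) = 1/(1 - t), so
[x^n] f = 3^n * (1/n) [t^(n-1)] phi(t)^n = 3^n * (1/n) [t^(n-1)] (1 - t)^(-n) = 3^n * (1/n) C(2n - 2, n - 1) = 3^n * C_{n-1}.
For n = 6: C_5 = C(10, 5) / 6 = 252/6 = 42.
With the 3^6 = 729 factor, the coefficient is 729 * 42 = 30618.

30618


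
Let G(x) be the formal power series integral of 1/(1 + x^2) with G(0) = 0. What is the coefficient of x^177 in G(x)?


1/(1 + x^2) = sum_{j>=0} (-1)^j x^(2j). Integrating termwise with G(0) = 0:
G(x) = sum_{j>=0} (-1)^j x^(2j+1) / (2j+1) = arctan(x).
Only odd powers are nonzero. For x^177 write 177 = 2*88 + 1, giving
(-1)^88 / 177 = 1/177 = 1/177.

1/177


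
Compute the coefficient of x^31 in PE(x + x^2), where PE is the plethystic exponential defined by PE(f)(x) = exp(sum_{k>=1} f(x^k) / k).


With f(x) = x + x^2, the exponent is sum_{k>=1} (x^k + x^(2k)) / k = -ln(1 - x) - ln(1 - x^2). Exponentiating:
PE(x + x^2) = 1 / ((1 - x)(1 - x^2)).
This is the generating function for partitions of n into parts of size 1 or 2. The number of 2's can be any j in 0..15, and the rest are 1's, so
[x^31] = floor(31/2) + 1 = 16.

16


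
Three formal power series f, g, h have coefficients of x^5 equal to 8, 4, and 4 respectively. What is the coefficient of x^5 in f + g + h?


Series addition is componentwise:
8 + 4 + 4
= 16

16


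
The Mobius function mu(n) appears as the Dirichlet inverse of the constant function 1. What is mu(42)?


42 = 2 * 3 * 7 (all distinct primes).
mu(42) = (-1)^3 = -1

-1


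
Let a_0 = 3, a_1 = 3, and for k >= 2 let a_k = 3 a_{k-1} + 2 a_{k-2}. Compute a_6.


Iterating the recurrence forward:
a_0 = 3
a_1 = 3
a_2 = 3*3 + 2*3 = 15
a_3 = 3*15 + 2*3 = 51
a_4 = 3*51 + 2*15 = 183
a_5 = 3*183 + 2*51 = 651
a_6 = 3*651 + 2*183 = 2319
So a_6 = 2319.

2319


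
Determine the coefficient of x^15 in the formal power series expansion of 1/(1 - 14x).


The geometric series identity gives 1/(1 - c x) = sum_{k>=0} c^k x^k, so the coefficient of x^k is c^k.
Here c = 14 and k = 15.
Computing: 14^15 = 155568095557812224

155568095557812224


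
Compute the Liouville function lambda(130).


The Liouville function is lambda(k) = (-1)^Omega(k), where Omega(k) counts the prime factors of k with multiplicity.
Factoring: 130 = 2 * 5 * 13, so Omega(130) = 3.
lambda(130) = (-1)^3 = -1.

-1


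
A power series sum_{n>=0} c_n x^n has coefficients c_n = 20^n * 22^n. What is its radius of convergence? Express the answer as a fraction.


By the root test (Cauchy-Hadamard), the radius is R = 1 / limsup_n |c_n|^(1/n).
Here |c_n|^(1/n) = (20^n * 22^n)^(1/n) = 20 * 22 = 440 for all n.
So R = 1/440 = 1/440.

1/440


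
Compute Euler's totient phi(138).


phi(n) counts integers in [1, n] coprime to n. Using the multiplicative formula phi(n) = n * prod_{p | n} (1 - 1/p):
138 = 2 * 3 * 23, so
phi(138) = 138 * (1 - 1/2) * (1 - 1/3) * (1 - 1/23) = 44.

44


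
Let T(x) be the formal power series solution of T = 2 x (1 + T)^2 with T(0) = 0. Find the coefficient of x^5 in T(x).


Apply the Lagrange inversion formula: if T = 2 x * phi(T) with phi(t) = (1 + t)^2, then [x^n] T = 2^n * (1/n) [t^(n-1)] phi(t)^n = 2^n * (1/n) [t^(n-1)] (1 + t)^(2n) = 2^n * (1/n) C(2n, n-1).
Using the identity C(2n, n-1) = C(2n, n) * n / (n+1), the unscaled factor equals C(2n, n) / (n+1) = C_n, the n-th Catalan number.
For n = 5: C_5 = C(10, 5) / 6 = 252/6 = 42.
With the 2^5 = 32 factor, the coefficient is 32 * 42 = 1344.

1344


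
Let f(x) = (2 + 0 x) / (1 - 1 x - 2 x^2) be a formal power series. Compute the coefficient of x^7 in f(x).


Write f(x) = sum_{k>=0} a_k x^k. Multiplying both sides by 1 - 1 x - 2 x^2 gives
(1 - 1 x - 2 x^2) sum_{k>=0} a_k x^k = 2 + 0 x.
Matching coefficients:
 x^0: a_0 = 2
 x^1: a_1 - 1 a_0 = 0  =>  a_1 = 1*2 + 0 = 2
 x^k (k >= 2): a_k = 1 a_{k-1} + 2 a_{k-2}.
Iterating: a_2 = 6, a_3 = 10, a_4 = 22, a_5 = 42, a_6 = 86, a_7 = 170.
So the coefficient of x^7 is 170.

170


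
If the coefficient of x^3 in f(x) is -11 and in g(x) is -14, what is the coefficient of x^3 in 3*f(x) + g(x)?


Scalar multiplication scales coefficients: 3 * -11 = -33.
Then add the g coefficient: -33 + -14
= -47

-47


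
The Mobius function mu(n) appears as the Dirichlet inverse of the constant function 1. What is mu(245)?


245 has a squared prime factor, so mu(245) = 0.
Factorization reveals a repeated prime.

0


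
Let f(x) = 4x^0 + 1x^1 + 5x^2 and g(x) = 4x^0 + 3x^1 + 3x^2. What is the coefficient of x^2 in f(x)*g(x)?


Cauchy product at x^2:
4*3 + 1*3 + 5*4
= 35

35


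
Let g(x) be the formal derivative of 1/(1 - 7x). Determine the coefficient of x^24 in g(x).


Differentiate termwise: d/dx sum_{k>=0} 7^k x^k = sum_{k>=1} k 7^k x^(k-1) = sum_{j>=0} (j+1) 7^(j+1) x^j.
Equivalently, d/dx [1/(1 - 7x)] = 7/(1 - 7x)^2.
For j = 24: 25 * 7^25 = 25 * 1341068619663964900807 = 33526715491599122520175.

33526715491599122520175


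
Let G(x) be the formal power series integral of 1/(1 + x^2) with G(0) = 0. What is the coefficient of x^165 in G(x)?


1/(1 + x^2) = sum_{j>=0} (-1)^j x^(2j). Integrating termwise with G(0) = 0:
G(x) = sum_{j>=0} (-1)^j x^(2j+1) / (2j+1) = arctan(x).
Only odd powers are nonzero. For x^165 write 165 = 2*82 + 1, giving
(-1)^82 / 165 = 1/165 = 1/165.

1/165


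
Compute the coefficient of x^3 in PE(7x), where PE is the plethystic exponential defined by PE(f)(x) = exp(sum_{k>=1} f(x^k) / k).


With f(x) = 7x, the exponent is sum_{k>=1} 7 x^k / k = 7 * (-ln(1 - x)). Exponentiating:
PE(7x) = exp(-7 ln(1 - x)) = 1/(1 - x)^7.
By the negative binomial expansion, [x^n] 1/(1 - x)^7 = C(n + 6, 6).
For n = 3: C(9, 6) = 84.

84


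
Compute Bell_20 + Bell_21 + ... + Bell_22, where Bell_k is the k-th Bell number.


Recall Bell_k counts set partitions of a k-set (with Bell_0 = 1 by convention).
Bell_20 through Bell_22: 51724158235372, 474869816156751, 4506715738447323
Sum = 51724158235372 + 474869816156751 + 4506715738447323 = 5033309712839446.

5033309712839446


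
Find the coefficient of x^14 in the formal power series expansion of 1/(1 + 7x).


Write 1/(1 + c x) = 1/(1 - (-c) x) and apply the geometric-series identity
1/(1 - y) = sum_{k>=0} y^k to get 1/(1 + c x) = sum_{k>=0} (-c)^k x^k.
So the coefficient of x^k is (-c)^k = (-1)^k * c^k.
Here c = 7 and k = 14:
(-7)^14 = 1 * 678223072849 = 678223072849

678223072849


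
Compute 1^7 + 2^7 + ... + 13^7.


This power sum has a closed form given by Faulhaber's formula
sum_{k=1}^{m} k^p = (1 / (p + 1)) * sum_{j=0}^{p} C(p + 1, j) B_j m^(p + 1 - j),
but for small m direct computation is fastest:
1 + 128 + 2187 + 16384 + 78125 + 279936 + 823543 + 2097152 + 4782969 + 10000000 + 19487171 + 35831808 + 62748517 = 136147921.

136147921


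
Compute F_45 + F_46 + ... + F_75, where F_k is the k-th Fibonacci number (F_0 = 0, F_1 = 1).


Use the identity sum_{k=0}^{N} F_k = F_{N+2} - 1 (which follows from F_{k+2} - F_{k+1} = F_k). Then
sum_{k=45}^{75} F_k = (F_{77} - 1) - (F_{46} - 1) = F_{77} - F_{46}.
Computing: F_{77} = 5527939700884757, F_{46} = 1836311903, so
Sum = 5527939700884757 - 1836311903 = 5527937864572854.

5527937864572854


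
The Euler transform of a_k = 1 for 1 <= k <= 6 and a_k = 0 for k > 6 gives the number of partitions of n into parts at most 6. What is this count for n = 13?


Partitions of 13 into parts at most 6:
Using generating function (1-x)^(-1)(1-x^2)^(-1)...(1-x^6)^(-1),
the coefficient of x^13 = 71

71


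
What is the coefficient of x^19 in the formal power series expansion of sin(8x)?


The Maclaurin series is sin(t) = sum_{k>=0} (-1)^k t^(2k+1) / (2k+1)!, so substituting t = 8x, only odd powers of x are nonzero, with coefficient of x^(2k+1) equal to (-1)^k 8^(2k+1) / (2k+1)!.
Write 19 = 2*9 + 1, giving the coefficient (-1)^9 * 8^19 / 19! = -144115188075855872/121645100408832000 = -2199023255552/1856156927625.

-2199023255552/1856156927625


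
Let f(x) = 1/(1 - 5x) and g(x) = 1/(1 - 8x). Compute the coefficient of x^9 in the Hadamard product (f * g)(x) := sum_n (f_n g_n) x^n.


f has coefficients f_k = 5^k and g has coefficients g_k = 8^k, so the Hadamard product has coefficient (f*g)_k = 5^k * 8^k = 40^k.
For k = 9: 40^9 = 262144000000000.

262144000000000


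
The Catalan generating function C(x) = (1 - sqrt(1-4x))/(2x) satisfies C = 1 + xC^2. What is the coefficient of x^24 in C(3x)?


Substituting x -> 3x scales the n-th coefficient by 3^n, so [x^24] C(3x) = 3^24 * C_24.
C_24 = C(2*24, 24)/(25) = 32247603683100/25 = 1289904147324.
So 3^24 * 1289904147324 = 282429536481 * 1289904147324 = 364307030433636856526844.

364307030433636856526844


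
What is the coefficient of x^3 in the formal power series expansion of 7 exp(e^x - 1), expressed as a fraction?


exp(e^x - 1) is the exponential generating function for the Bell numbers Bell_k: exp(e^x - 1) = sum_{k>=0} Bell_k x^k / k!.
So the coefficient of x^3 in 7 exp(e^x - 1) is 7 Bell_3 / 3!.
Computing: Bell_3 = 5 and 3! = 6, giving
7 * 5/6 = 35/6.

35/6


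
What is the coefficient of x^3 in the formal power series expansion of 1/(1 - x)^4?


The expansion 1/(1 - x)^r = sum_{k>=0} C(k + r - 1, r - 1) x^k follows from the multiset / negative-binomial theorem (or from repeated differentiation of the geometric series).
For r = 4 and k = 3:
C(6, 3) = 720 / (6 * 6) = 20.

20


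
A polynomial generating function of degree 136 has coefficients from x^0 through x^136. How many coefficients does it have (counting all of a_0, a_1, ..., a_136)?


A polynomial of degree 136 takes the form a_0 + a_1 x + ... + a_136 x^136.
The number of coefficients is 136 + 1 = 137.

137


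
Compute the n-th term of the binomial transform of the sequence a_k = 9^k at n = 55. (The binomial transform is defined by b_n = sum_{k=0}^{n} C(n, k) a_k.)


With a_k = 9^k, b_n = sum_{k=0}^{n} C(n, k) 9^k = (1 + 9)^n by the binomial theorem.
For n = 55: (1 + 9)^55 = 10^55 = 10000000000000000000000000000000000000000000000000000000.

10000000000000000000000000000000000000000000000000000000


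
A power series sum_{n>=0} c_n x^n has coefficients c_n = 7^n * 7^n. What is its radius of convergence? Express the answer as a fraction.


By the root test (Cauchy-Hadamard), the radius is R = 1 / limsup_n |c_n|^(1/n).
Here |c_n|^(1/n) = (7^n * 7^n)^(1/n) = 7 * 7 = 49 for all n.
So R = 1/49 = 1/49.

1/49


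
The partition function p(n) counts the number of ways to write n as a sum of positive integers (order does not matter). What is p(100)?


Using the generating function prod_{k>=1} 1/(1-x^k), we compute p(100).
By dynamic programming over parts 1 through 100:
p(100) = 190569292

190569292


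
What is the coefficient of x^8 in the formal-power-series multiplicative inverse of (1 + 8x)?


The inverse is 1/(1 + 8x). Apply the geometric identity 1/(1 - y) = sum_{k>=0} y^k with y = -8x:
1/(1 + 8x) = sum_{k>=0} (-8)^k x^k.
So the coefficient of x^8 is (-8)^8 = 16777216.

16777216


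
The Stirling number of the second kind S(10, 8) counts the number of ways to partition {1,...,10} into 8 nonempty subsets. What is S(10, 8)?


Using the explicit formula S(n,k) = (1/k!) sum_{j=0}^{k} (-1)^(k-j) C(k,j) j^n:
S(10, 8) = 750
Equivalently, S(n,k) is n! times the coefficient of x^n in the EGF (e^x - 1)^k / k!.

750


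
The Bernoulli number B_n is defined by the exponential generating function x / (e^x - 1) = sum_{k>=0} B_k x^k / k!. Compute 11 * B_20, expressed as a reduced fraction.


Bernoulli numbers can also be computed recursively via B_0 = 1 and sum_{j=0}^{m} C(m+1, j) B_j = 0 for m >= 1. Odd-index Bernoulli numbers vanish for k >= 3.
Computing B_20 = -174611/330, so 11 * B_20 = 11 * -174611/330 = -174611/30.

-174611/30


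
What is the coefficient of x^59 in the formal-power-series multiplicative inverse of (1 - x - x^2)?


Let the inverse be f(x) = sum_{k>=0} a_k x^k. From f(x) * (1 - x - x^2) = 1 and matching coefficients:
 x^0: a_0 = 1.
 x^1: a_1 - a_0 = 0, so a_1 = 1.
 x^k (k >= 2): a_k - a_{k-1} - a_{k-2} = 0, i.e. a_k = a_{k-1} + a_{k-2}.
This is the Fibonacci-type recurrence shifted so that a_0 = a_1 = 1.
Iterating: a_0=1, a_1=1, a_2=2, a_3=3, a_4=5, a_5=8, a_6=13, a_7=21, a_8=34, a_9=55, ...
a_59 = 1548008755920.

1548008755920


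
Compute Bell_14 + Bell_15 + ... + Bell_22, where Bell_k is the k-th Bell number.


Recall Bell_k counts set partitions of a k-set (with Bell_0 = 1 by convention).
Bell_14 through Bell_22: 190899322, 1382958545, 10480142147, 82864869804, 682076806159, 5832742205057, 51724158235372, 474869816156751, 4506715738447323
Sum = 190899322 + 1382958545 + 10480142147 + 82864869804 + 682076806159 + 5832742205057 + 51724158235372 + 474869816156751 + 4506715738447323 = 5039919450720480.

5039919450720480


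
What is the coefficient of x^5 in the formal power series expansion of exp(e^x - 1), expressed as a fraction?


exp(e^x - 1) is the exponential generating function for the Bell numbers Bell_k: exp(e^x - 1) = sum_{k>=0} Bell_k x^k / k!.
So the coefficient of x^5 in exp(e^x - 1) is Bell_5 / 5!.
Computing: Bell_5 = 52 and 5! = 120, giving
52/120 = 13/30.

13/30


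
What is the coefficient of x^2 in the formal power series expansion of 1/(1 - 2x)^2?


The general identity 1/(1 - c x)^r = sum_{k>=0} c^k C(k + r - 1, r - 1) x^k follows by substituting y = c x into 1/(1 - y)^r = sum_{k>=0} C(k + r - 1, r - 1) y^k.
For c = 2, r = 2, k = 2:
2^2 * C(3, 1) = 4 * 3 = 12.

12


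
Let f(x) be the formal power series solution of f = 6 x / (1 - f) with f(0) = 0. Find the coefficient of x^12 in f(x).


Apply Lagrange inversion: f = 6 x * phi(f) with phi(t) = 1/(1 - t), so
[x^n] f = 6^n * (1/n) [t^(n-1)] phi(t)^n = 6^n * (1/n) [t^(n-1)] (1 - t)^(-n) = 6^n * (1/n) C(2n - 2, n - 1) = 6^n * C_{n-1}.
For n = 12: C_11 = C(22, 11) / 12 = 705432/12 = 58786.
With the 6^12 = 2176782336 factor, the coefficient is 2176782336 * 58786 = 127964326404096.

127964326404096


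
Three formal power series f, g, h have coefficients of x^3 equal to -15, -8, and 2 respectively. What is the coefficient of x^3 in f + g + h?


Series addition is componentwise:
-15 + -8 + 2
= -21

-21


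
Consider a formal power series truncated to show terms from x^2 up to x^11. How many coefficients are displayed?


From x^2 to x^11 inclusive, the count is 11 - 2 + 1 = 10.

10


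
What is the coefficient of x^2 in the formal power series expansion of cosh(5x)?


The Maclaurin series is cosh(t) = sum_{m>=0} t^(2m) / (2m)!, so substituting t = 5x, only even powers of x are nonzero, with coefficient of x^(2m) equal to 5^(2m) / (2m)!.
For x^2 the coefficient is 5^2/2! = 25/2 = 25/2.

25/2


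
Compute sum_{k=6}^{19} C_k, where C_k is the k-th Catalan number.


C_6 through C_19: 132, 429, 1430, 4862, 16796, 58786, 208012, 742900, 2674440, 9694845, 35357670, 129644790, 477638700, 1767263190
Sum = 132 + 429 + 1430 + 4862 + 16796 + 58786 + 208012 + 742900 + 2674440 + 9694845 + 35357670 + 129644790 + 477638700 + 1767263190
= 2423306982

2423306982


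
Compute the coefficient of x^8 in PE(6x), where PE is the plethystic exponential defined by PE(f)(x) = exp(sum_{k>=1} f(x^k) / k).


With f(x) = 6x, the exponent is sum_{k>=1} 6 x^k / k = 6 * (-ln(1 - x)). Exponentiating:
PE(6x) = exp(-6 ln(1 - x)) = 1/(1 - x)^6.
By the negative binomial expansion, [x^n] 1/(1 - x)^6 = C(n + 5, 5).
For n = 8: C(13, 5) = 1287.

1287


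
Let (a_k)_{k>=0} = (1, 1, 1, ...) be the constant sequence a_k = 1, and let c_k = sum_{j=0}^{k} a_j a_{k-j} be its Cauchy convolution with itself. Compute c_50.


Since a_j = 1 for all j >= 0, the convolution sum becomes
c_k = sum_{j=0}^{k} 1 * 1 = 1 * (k + 1).
Equivalently, the generating function of (a_k) is 1/(1 - x) and its square is 1/(1 - x)^2 = sum_{k>=0} 1(k + 1) x^k.
For k = 50: 1 * 51 = 51.

51


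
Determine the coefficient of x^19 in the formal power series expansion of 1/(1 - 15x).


The geometric series identity gives 1/(1 - c x) = sum_{k>=0} c^k x^k, so the coefficient of x^k is c^k.
Here c = 15 and k = 19.
Computing: 15^19 = 22168378200531005859375

22168378200531005859375


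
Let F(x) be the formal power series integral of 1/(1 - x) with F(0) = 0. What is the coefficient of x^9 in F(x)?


1/(1 - x) = sum_{k>=0} x^k. Integrating termwise and using F(0) = 0 gives
F(x) = sum_{k>=0} x^(k+1) / (k+1) = sum_{m>=1} x^m / m = -ln(1 - x).
So the coefficient of x^9 is 1/9 = 1/9.

1/9


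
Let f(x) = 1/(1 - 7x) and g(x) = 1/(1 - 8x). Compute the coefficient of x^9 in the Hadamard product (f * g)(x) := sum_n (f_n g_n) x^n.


f has coefficients f_k = 7^k and g has coefficients g_k = 8^k, so the Hadamard product has coefficient (f*g)_k = 7^k * 8^k = 56^k.
For k = 9: 56^9 = 5416169448144896.

5416169448144896


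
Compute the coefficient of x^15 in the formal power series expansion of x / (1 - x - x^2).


Let f(x) = sum_{k>=0} a_k x^k. Multiplying f(x) * (1 - x - x^2) = x and matching coefficients gives a_0 = 0, a_1 = 1, and a_k = a_{k-1} + a_{k-2} for k >= 2. These are the Fibonacci numbers F_k.
Iterating from F_0 = 0, F_1 = 1:
F_0=0, F_1=1, F_2=1, F_3=2, F_4=3, F_5=5, F_6=8, F_7=13, F_8=21, F_9=34, ...
F_15 = 610.

610


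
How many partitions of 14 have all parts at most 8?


Using the generating function (1-x)^(-1)(1-x^2)^(-1)...(1-x^8)^(-1),
the coefficient of x^14 counts these restricted partitions.
Result = 116

116


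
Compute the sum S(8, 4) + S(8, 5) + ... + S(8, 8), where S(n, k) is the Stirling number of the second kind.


By definition, S(n, k) counts partitions of an n-set into exactly k nonempty blocks.
Computing row n = 8 for k = 4..8:
S(8, k): 1701, 1050, 266, 28, 1
Sum = 3046.

3046


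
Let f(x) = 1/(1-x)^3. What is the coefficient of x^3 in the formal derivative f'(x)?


Differentiate: d/dx [ 1/(1-x)^r ] = r / (1-x)^(r+1).
Here r = 3, so f'(x) = 3 / (1-x)^4.
The expansion of 1/(1-x)^(r+1) has coefficient of x^n equal to C(n+r, r).
So the coefficient of x^3 in f'(x) is
3 * C(6, 3) = 3 * 20 = 60

60


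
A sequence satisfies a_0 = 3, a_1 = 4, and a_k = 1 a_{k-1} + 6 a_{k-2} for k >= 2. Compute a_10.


The characteristic equation is t^2 - 1 t - 6 = 0, with roots r_1 = 3 and r_2 = -2 (so c_1 = r_1 + r_2, c_2 = -r_1 r_2 as required).
One can use the closed form a_n = A r_1^n + B r_2^n, but direct iteration is more reliable:
a_0 = 3, a_1 = 4, a_2 = 22, a_3 = 46, a_4 = 178, a_5 = 454, a_6 = 1522, a_7 = 4246, a_8 = 13378, a_9 = 38854, a_10 = 119122.
So a_10 = 119122.

119122


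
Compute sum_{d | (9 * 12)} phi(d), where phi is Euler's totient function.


First, 9 * 12 = 108. One classical identity is sum_{d | n} phi(d) = n (each k in [1, n] has a unique gcd with n, and among the k's with gcd(k, n) = n/d there are phi(d) of them). So the sum equals 108. We also verify directly:
Divisors of 108: 1, 2, 3, 4, 6, 9, 12, 18, 27, 36, 54, 108.
phi values: 1, 1, 2, 2, 2, 6, 4, 6, 18, 12, 18, 36.
Sum = 108.

108


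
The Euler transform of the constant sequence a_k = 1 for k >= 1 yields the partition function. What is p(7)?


The Euler transform converts the sequence a_k = 1 into the number of integer partitions.
Using the recurrence or dynamic programming:
p(7) = 15

15


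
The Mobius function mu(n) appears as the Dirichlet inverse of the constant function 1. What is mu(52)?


52 has a squared prime factor, so mu(52) = 0.
Factorization reveals a repeated prime.

0


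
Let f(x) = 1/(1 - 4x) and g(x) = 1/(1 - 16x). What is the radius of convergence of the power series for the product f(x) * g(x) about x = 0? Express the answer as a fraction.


The radius of 1/(1 - 4x) is 1/4 (nearest singularity at x = 1/4), and the radius of 1/(1 - 16x) is 1/16.
The product f(x)*g(x) = 1/((1 - 4x)(1 - 16x)) has singularities at both 1/4 and 1/16, so its radius of convergence is the distance to the nearest one:
min(1/4, 1/16) = 1/16.

1/16


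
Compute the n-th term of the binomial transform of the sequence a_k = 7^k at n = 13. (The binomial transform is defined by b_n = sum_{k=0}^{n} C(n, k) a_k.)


With a_k = 7^k, b_n = sum_{k=0}^{n} C(n, k) 7^k = (1 + 7)^n by the binomial theorem.
For n = 13: (1 + 7)^13 = 8^13 = 549755813888.

549755813888


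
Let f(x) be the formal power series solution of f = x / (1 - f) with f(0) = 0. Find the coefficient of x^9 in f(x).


Apply Lagrange inversion: f = x * phi(f) with phi(t) = 1/(1 - t), so
[x^n] f = (1/n) [t^(n-1)] phi(t)^n = (1/n) [t^(n-1)] (1 - t)^(-n) = (1/n) C(2n - 2, n - 1) = C_{n-1}.
For n = 9: C_8 = C(16, 8) / 9 = 12870/9 = 1430 = 1430.

1430


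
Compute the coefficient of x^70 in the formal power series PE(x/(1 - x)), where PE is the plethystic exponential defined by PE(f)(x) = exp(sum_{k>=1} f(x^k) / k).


For f(x) = x/(1 - x) we have
sum_{k>=1} f(x^k) / k = sum_{k>=1} (1/k) * x^k / (1 - x^k) = sum_{k, m >= 1} x^(k m) / k,
which after exponentiating simplifies to
PE(x/(1 - x)) = prod_{k>=1} 1 / (1 - x^k).
This is the generating function for the partition function p(n), so the coefficient of x^70 is p(70).
Computing p(70) by dynamic programming over parts 1, 2, ..., 70: p(70) = 4087968.

4087968


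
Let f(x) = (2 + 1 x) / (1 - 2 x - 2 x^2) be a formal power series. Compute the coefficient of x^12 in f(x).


Write f(x) = sum_{k>=0} a_k x^k. Multiplying both sides by 1 - 2 x - 2 x^2 gives
(1 - 2 x - 2 x^2) sum_{k>=0} a_k x^k = 2 + 1 x.
Matching coefficients:
 x^0: a_0 = 2
 x^1: a_1 - 2 a_0 = 1  =>  a_1 = 2*2 + 1 = 5
 x^k (k >= 2): a_k = 2 a_{k-1} + 2 a_{k-2}.
Iterating: a_2 = 14, a_3 = 38, a_4 = 104, a_5 = 284, a_6 = 776, a_7 = 2120, a_8 = 5792, a_9 = 15824, a_10 = 43232, a_11 = 118112, a_12 = 322688.
So the coefficient of x^12 is 322688.

322688


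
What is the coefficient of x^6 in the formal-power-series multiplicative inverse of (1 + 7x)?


The inverse is 1/(1 + 7x). Apply the geometric identity 1/(1 - y) = sum_{k>=0} y^k with y = -7x:
1/(1 + 7x) = sum_{k>=0} (-7)^k x^k.
So the coefficient of x^6 is (-7)^6 = 117649.

117649


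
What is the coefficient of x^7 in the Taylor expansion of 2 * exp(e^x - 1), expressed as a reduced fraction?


exp(e^x - 1) = sum_{k>=0} Bell_k x^k / k!, where Bell_k is the k-th Bell number.
So the coefficient of x^7 is 2 * Bell_7 / 7!.
Computing: Bell_7 = 877 and 7! = 5040, giving
2 * 877/5040 = 877/2520.

877/2520


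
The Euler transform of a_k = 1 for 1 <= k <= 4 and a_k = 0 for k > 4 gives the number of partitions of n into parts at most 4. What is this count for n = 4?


Partitions of 4 into parts at most 4:
Using generating function (1-x)^(-1)(1-x^2)^(-1)...(1-x^4)^(-1),
the coefficient of x^4 = 5

5


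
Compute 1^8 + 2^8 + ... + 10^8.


This power sum has a closed form given by Faulhaber's formula
sum_{k=1}^{m} k^p = (1 / (p + 1)) * sum_{j=0}^{p} C(p + 1, j) B_j m^(p + 1 - j),
but for small m direct computation is fastest:
1 + 256 + 6561 + 65536 + 390625 + 1679616 + 5764801 + 16777216 + 43046721 + 100000000 = 167731333.

167731333


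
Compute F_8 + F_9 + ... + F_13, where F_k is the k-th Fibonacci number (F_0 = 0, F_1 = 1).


Use the identity sum_{k=0}^{N} F_k = F_{N+2} - 1 (which follows from F_{k+2} - F_{k+1} = F_k). Then
sum_{k=8}^{13} F_k = (F_{15} - 1) - (F_{9} - 1) = F_{15} - F_{9}.
Computing: F_{15} = 610, F_{9} = 34, so
Sum = 610 - 34 = 576.

576


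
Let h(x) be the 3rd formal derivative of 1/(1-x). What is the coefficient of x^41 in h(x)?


Differentiating 3 times: d^3/dx^3 [1/(1-x)] = 3!/(1-x)^4.
The expansion 1/(1-x)^4 = sum_{k>=0} C(k+3, 3) x^k, so the coefficient of x^n in 3!/(1-x)^4 is 3! * C(n+3, 3).
For n = 41: 6 * C(44, 3) = 6 * 13244 = 79464

79464


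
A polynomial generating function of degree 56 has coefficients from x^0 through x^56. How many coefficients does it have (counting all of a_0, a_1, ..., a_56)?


A polynomial of degree 56 takes the form a_0 + a_1 x + ... + a_56 x^56.
The number of coefficients is 56 + 1 = 57.

57


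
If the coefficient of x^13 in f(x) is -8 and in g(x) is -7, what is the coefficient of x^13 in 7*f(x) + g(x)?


Scalar multiplication scales coefficients: 7 * -8 = -56.
Then add the g coefficient: -56 + -7
= -63

-63


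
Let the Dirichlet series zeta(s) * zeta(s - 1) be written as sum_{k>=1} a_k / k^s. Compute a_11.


Convolution gives a_k = sum_{d | k} d * 1 = sum_{d | k} d = sigma(k), the sum of positive divisors of k.
For k = 11, the divisors are 1, 11, so
sigma(11) = 1 + 11 = 12.

12


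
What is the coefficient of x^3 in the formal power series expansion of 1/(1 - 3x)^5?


The general identity 1/(1 - c x)^r = sum_{k>=0} c^k C(k + r - 1, r - 1) x^k follows by substituting y = c x into 1/(1 - y)^r = sum_{k>=0} C(k + r - 1, r - 1) y^k.
For c = 3, r = 5, k = 3:
3^3 * C(7, 4) = 27 * 35 = 945.

945


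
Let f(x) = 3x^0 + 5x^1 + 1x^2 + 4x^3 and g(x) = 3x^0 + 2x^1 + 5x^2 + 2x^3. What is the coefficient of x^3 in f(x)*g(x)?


Cauchy product at x^3:
3*2 + 5*5 + 1*2 + 4*3
= 45

45


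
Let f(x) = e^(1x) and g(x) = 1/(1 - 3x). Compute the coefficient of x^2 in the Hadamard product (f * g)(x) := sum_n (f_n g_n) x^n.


Expanding: f_k = 1^k/k! (from e^(1x)) and g_k = 3^k (from 1/(1 - 3x)). So the Hadamard coefficient (f * g)_k = 1^k 3^k / k! = (3)^k / k!.
For k = 2: 3^2/2! = 9/2 = 9/2.

9/2


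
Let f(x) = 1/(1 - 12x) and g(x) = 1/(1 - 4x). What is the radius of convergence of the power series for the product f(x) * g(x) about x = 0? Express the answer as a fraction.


The radius of 1/(1 - 12x) is 1/12 (nearest singularity at x = 1/12), and the radius of 1/(1 - 4x) is 1/4.
The product f(x)*g(x) = 1/((1 - 12x)(1 - 4x)) has singularities at both 1/12 and 1/4, so its radius of convergence is the distance to the nearest one:
min(1/12, 1/4) = 1/12.

1/12


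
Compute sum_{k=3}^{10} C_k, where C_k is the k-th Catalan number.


C_3 through C_10: 5, 14, 42, 132, 429, 1430, 4862, 16796
Sum = 5 + 14 + 42 + 132 + 429 + 1430 + 4862 + 16796
= 23710

23710


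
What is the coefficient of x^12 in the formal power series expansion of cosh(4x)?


The Maclaurin series is cosh(t) = sum_{m>=0} t^(2m) / (2m)!, so substituting t = 4x, only even powers of x are nonzero, with coefficient of x^(2m) equal to 4^(2m) / (2m)!.
For x^12 the coefficient is 4^12/12! = 16777216/479001600 = 16384/467775.

16384/467775


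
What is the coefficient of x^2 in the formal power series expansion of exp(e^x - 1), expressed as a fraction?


exp(e^x - 1) is the exponential generating function for the Bell numbers Bell_k: exp(e^x - 1) = sum_{k>=0} Bell_k x^k / k!.
So the coefficient of x^2 in exp(e^x - 1) is Bell_2 / 2!.
Computing: Bell_2 = 2 and 2! = 2, giving
2/2 = 1.

1


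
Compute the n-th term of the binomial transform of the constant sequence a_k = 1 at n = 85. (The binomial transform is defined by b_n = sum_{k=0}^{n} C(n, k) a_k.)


With a_k = 1 for all k, b_n = sum_{k=0}^{n} C(n, k) = 2^n by the binomial theorem.
For n = 85: 2^85 = 38685626227668133590597632.

38685626227668133590597632


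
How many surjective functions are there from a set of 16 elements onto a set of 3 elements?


By inclusion-exclusion on which target elements are missed, the number of surjections from an n-set onto a k-set is
surj(n, k) = sum_{j=0}^{k} (-1)^j C(k, j) (k - j)^n.
Equivalently surj(n, k) = k! * S(n, k), where S(n, k) is the Stirling number of the second kind.
For n = 16, k = 3:
S(16, 3) = 7141686, so
surj = 3! * 7141686 = 6 * 7141686 = 42850116.

42850116


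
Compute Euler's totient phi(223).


phi(n) counts integers in [1, n] coprime to n. Using the multiplicative formula phi(n) = n * prod_{p | n} (1 - 1/p):
223 = 223, so
phi(223) = 223 * (1 - 1/223) = 222.

222


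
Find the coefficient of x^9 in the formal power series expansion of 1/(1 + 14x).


Write 1/(1 + c x) = 1/(1 - (-c) x) and apply the geometric-series identity
1/(1 - y) = sum_{k>=0} y^k to get 1/(1 + c x) = sum_{k>=0} (-c)^k x^k.
So the coefficient of x^k is (-c)^k = (-1)^k * c^k.
Here c = 14 and k = 9:
(-14)^9 = -1 * 20661046784 = -20661046784

-20661046784


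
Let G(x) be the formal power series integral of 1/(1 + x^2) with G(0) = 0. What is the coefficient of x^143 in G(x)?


1/(1 + x^2) = sum_{j>=0} (-1)^j x^(2j). Integrating termwise with G(0) = 0:
G(x) = sum_{j>=0} (-1)^j x^(2j+1) / (2j+1) = arctan(x).
Only odd powers are nonzero. For x^143 write 143 = 2*71 + 1, giving
(-1)^71 / 143 = -1/143 = -1/143.

-1/143


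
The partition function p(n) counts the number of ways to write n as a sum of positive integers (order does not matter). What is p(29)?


Using the generating function prod_{k>=1} 1/(1-x^k), we compute p(29).
By dynamic programming over parts 1 through 29:
p(29) = 4565

4565


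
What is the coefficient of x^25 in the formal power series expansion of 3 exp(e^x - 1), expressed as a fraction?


exp(e^x - 1) is the exponential generating function for the Bell numbers Bell_k: exp(e^x - 1) = sum_{k>=0} Bell_k x^k / k!.
So the coefficient of x^25 in 3 exp(e^x - 1) is 3 Bell_25 / 25!.
Computing: Bell_25 = 4638590332229999353 and 25! = 15511210043330985984000000, giving
3 * 4638590332229999353/15511210043330985984000000 = 356814640940769181/397723334444384256000000.

356814640940769181/397723334444384256000000


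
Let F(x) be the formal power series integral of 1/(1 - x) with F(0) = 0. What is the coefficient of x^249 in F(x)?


1/(1 - x) = sum_{k>=0} x^k. Integrating termwise and using F(0) = 0 gives
F(x) = sum_{k>=0} x^(k+1) / (k+1) = sum_{m>=1} x^m / m = -ln(1 - x).
So the coefficient of x^249 is 1/249 = 1/249.

1/249


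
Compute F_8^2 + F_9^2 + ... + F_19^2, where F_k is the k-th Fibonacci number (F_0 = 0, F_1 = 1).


There is a standard identity sum_{k=0}^{N} F_k^2 = F_N * F_{N+1} (proved inductively from the telescoping relation F_k^2 = F_k F_{k+1} - F_{k-1} F_k). Then
sum_{k=8}^{19} F_k^2 = F_19 F_20 - F_7 F_8.
Computing: F_19 = 4181, F_20 = 6765, F_7 = 13, F_8 = 21.
Sum = 4181 * 6765 - 13 * 21 = 28284192.

28284192


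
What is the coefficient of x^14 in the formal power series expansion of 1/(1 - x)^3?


The expansion 1/(1 - x)^r = sum_{k>=0} C(k + r - 1, r - 1) x^k follows from the multiset / negative-binomial theorem (or from repeated differentiation of the geometric series).
For r = 3 and k = 14:
C(16, 2) = 20922789888000 / (2 * 87178291200) = 120.

120


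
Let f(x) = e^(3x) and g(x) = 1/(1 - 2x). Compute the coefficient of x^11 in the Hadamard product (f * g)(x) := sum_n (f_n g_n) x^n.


Expanding: f_k = 3^k/k! (from e^(3x)) and g_k = 2^k (from 1/(1 - 2x)). So the Hadamard coefficient (f * g)_k = 3^k 2^k / k! = (6)^k / k!.
For k = 11: 6^11/11! = 362797056/39916800 = 17496/1925.

17496/1925


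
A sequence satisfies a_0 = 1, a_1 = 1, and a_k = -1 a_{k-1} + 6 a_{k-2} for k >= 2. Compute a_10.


The characteristic equation is t^2 + 1 t - 6 = 0, with roots r_1 = 2 and r_2 = -3 (so c_1 = r_1 + r_2, c_2 = -r_1 r_2 as required).
One can use the closed form a_n = A r_1^n + B r_2^n, but direct iteration is more reliable:
a_0 = 1, a_1 = 1, a_2 = 5, a_3 = 1, a_4 = 29, a_5 = -23, a_6 = 197, a_7 = -335, a_8 = 1517, a_9 = -3527, a_10 = 12629.
So a_10 = 12629.

12629


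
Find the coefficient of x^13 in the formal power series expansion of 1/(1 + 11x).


Write 1/(1 + c x) = 1/(1 - (-c) x) and apply the geometric-series identity
1/(1 - y) = sum_{k>=0} y^k to get 1/(1 + c x) = sum_{k>=0} (-c)^k x^k.
So the coefficient of x^k is (-c)^k = (-1)^k * c^k.
Here c = 11 and k = 13:
(-11)^13 = -1 * 34522712143931 = -34522712143931

-34522712143931


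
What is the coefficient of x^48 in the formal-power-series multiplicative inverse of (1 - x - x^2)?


Let the inverse be f(x) = sum_{k>=0} a_k x^k. From f(x) * (1 - x - x^2) = 1 and matching coefficients:
 x^0: a_0 = 1.
 x^1: a_1 - a_0 = 0, so a_1 = 1.
 x^k (k >= 2): a_k - a_{k-1} - a_{k-2} = 0, i.e. a_k = a_{k-1} + a_{k-2}.
This is the Fibonacci-type recurrence shifted so that a_0 = a_1 = 1.
Iterating: a_0=1, a_1=1, a_2=2, a_3=3, a_4=5, a_5=8, a_6=13, a_7=21, a_8=34, a_9=55, ...
a_48 = 7778742049.

7778742049


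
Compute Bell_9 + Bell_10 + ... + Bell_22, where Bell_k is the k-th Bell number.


Recall Bell_k counts set partitions of a k-set (with Bell_0 = 1 by convention).
Bell_9 through Bell_22: 21147, 115975, 678570, 4213597, 27644437, 190899322, 1382958545, 10480142147, 82864869804, 682076806159, 5832742205057, 51724158235372, 474869816156751, 4506715738447323
Sum = 21147 + 115975 + 678570 + 4213597 + 27644437 + 190899322 + 1382958545 + 10480142147 + 82864869804 + 682076806159 + 5832742205057 + 51724158235372 + 474869816156751 + 4506715738447323 = 5039919483394206.

5039919483394206


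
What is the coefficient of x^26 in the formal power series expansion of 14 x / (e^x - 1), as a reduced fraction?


The exponential generating function for Bernoulli numbers is
x / (e^x - 1) = sum_{k>=0} B_k x^k / k!.
So the coefficient of x^26 in 14 x / (e^x - 1) is 14 B_26 / 26!.
Computing: B_26 = 8553103/6, 26! = 403291461126605635584000000, giving
14 * 8553103/6 / 403291461126605635584000000 = 657931/13295322894283702272000000.

657931/13295322894283702272000000
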